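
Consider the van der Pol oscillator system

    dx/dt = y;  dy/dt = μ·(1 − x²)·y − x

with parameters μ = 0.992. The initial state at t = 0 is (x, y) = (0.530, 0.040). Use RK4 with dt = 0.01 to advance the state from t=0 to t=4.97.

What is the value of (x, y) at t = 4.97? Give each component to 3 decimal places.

t=0.000: state=(0.530, 0.040)
step 1 (dt=0.01): k1=(0.040, -0.501), k2=(0.037, -0.503), k3=(0.037, -0.503), k4=(0.035, -0.505); state += dt/6·(k1+2k2+2k3+k4)
t=0.010: state=(0.530, 0.035)
t=0.020: state=(0.531, 0.030)
t=0.030: state=(0.531, 0.025)
continuing one RK4 step at a time; state shown every 20 steps (Δt=0.2):
t=0.200: state=(0.527, -0.068)
t=0.400: state=(0.502, -0.190)
t=0.600: state=(0.451, -0.325)
t=0.800: state=(0.371, -0.473)
t=1.000: state=(0.260, -0.636)
t=1.200: state=(0.116, -0.812)
t=1.400: state=(-0.065, -0.996)
t=1.600: state=(-0.282, -1.170)
t=1.800: state=(-0.530, -1.293)
t=2.000: state=(-0.792, -1.306)
t=2.200: state=(-1.041, -1.161)
t=2.400: state=(-1.246, -0.868)
t=2.600: state=(-1.384, -0.504)
t=2.800: state=(-1.449, -0.154)
t=3.000: state=(-1.449, 0.137)
t=3.200: state=(-1.398, 0.370)
t=3.400: state=(-1.304, 0.564)
t=3.600: state=(-1.173, 0.743)
t=3.800: state=(-1.006, 0.930)
t=4.000: state=(-0.799, 1.149)
t=4.200: state=(-0.543, 1.422)
t=4.400: state=(-0.226, 1.766)
t=4.600: state=(0.166, 2.157)
t=4.800: state=(0.631, 2.457)
t=4.970: state=(1.052, 2.430)

(x, y) = (1.052, 2.430)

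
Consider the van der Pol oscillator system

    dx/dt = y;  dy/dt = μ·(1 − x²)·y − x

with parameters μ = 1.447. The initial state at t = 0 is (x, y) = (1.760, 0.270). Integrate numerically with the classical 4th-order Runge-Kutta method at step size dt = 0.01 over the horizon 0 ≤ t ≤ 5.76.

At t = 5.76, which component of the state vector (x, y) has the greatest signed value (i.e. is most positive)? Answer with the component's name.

largest component: y

t=0.000: state=(1.760, 0.270)
step 1 (dt=0.01): k1=(0.270, -2.580), k2=(0.257, -2.543), k3=(0.257, -2.544), k4=(0.245, -2.508); state += dt/6·(k1+2k2+2k3+k4)
t=0.010: state=(1.763, 0.245)
t=0.020: state=(1.765, 0.220)
t=0.030: state=(1.767, 0.196)
continuing one RK4 step at a time; state shown every 20 steps (Δt=0.2):
t=0.200: state=(1.771, -0.119)
t=0.400: state=(1.724, -0.330)
t=0.600: state=(1.645, -0.456)
t=0.800: state=(1.544, -0.550)
t=1.000: state=(1.425, -0.640)
t=1.200: state=(1.287, -0.743)
t=1.400: state=(1.126, -0.878)
t=1.600: state=(0.932, -1.067)
t=1.800: state=(0.693, -1.347)
t=2.000: state=(0.384, -1.769)
t=2.200: state=(-0.027, -2.375)
t=2.400: state=(-0.569, -3.013)
t=2.600: state=(-1.190, -3.011)
t=2.800: state=(-1.696, -1.912)
t=3.000: state=(-1.949, -0.692)
t=3.200: state=(-2.012, -0.027)
t=3.400: state=(-1.985, 0.256)
t=3.600: state=(-1.919, 0.382)
t=3.800: state=(-1.836, 0.451)
t=4.000: state=(-1.740, 0.505)
t=4.200: state=(-1.634, 0.558)
t=4.400: state=(-1.516, 0.621)
t=4.600: state=(-1.384, 0.701)
t=4.800: state=(-1.234, 0.807)
t=5.000: state=(-1.058, 0.957)
t=5.200: state=(-0.847, 1.175)
t=5.400: state=(-0.581, 1.506)
t=5.600: state=(-0.233, 2.004)
t=5.760: state=(0.129, 2.529)
compare at T: x=0.129, y=2.529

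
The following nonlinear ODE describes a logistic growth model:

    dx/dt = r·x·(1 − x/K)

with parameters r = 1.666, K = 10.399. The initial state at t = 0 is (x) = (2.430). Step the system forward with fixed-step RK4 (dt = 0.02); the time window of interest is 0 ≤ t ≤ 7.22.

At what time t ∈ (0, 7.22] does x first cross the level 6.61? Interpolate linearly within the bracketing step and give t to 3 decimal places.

t=0.000: state=(2.430)
step 1 (dt=0.02): k1=(3.102), k2=(3.130), k3=(3.130), k4=(3.157); state += dt/6·(k1+2k2+2k3+k4)
t=0.020: state=(2.493)
t=0.040: state=(2.556)
t=0.060: state=(2.621)
continuing one RK4 step at a time; state shown every 25 steps (Δt=0.5):
t=0.500: state=(4.287)
t=1.000: state=(6.420)
t=1.040: state=(6.582)
next step: t=1.060: state=(6.662) — x has crossed 6.61
linear interpolation between t=1.040 (6.58224) and t=1.060 (6.66237) → t≈1.047

t = 1.047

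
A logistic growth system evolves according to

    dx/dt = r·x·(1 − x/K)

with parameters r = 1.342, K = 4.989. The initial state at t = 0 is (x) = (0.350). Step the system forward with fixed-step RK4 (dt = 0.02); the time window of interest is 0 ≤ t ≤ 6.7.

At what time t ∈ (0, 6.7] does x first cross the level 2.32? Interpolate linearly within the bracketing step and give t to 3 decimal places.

t=0.000: state=(0.350)
step 1 (dt=0.02): k1=(0.437), k2=(0.442), k3=(0.442), k4=(0.447); state += dt/6·(k1+2k2+2k3+k4)
t=0.020: state=(0.359)
t=0.040: state=(0.368)
t=0.060: state=(0.377)
continuing one RK4 step at a time; state shown every 25 steps (Δt=0.5):
t=0.500: state=(0.642)
t=1.000: state=(1.118)
t=1.500: state=(1.801)
t=1.820: state=(2.318)
next step: t=1.840: state=(2.351) — x has crossed 2.32
linear interpolation between t=1.820 (2.31784) and t=1.840 (2.35117) → t≈1.821

t = 1.821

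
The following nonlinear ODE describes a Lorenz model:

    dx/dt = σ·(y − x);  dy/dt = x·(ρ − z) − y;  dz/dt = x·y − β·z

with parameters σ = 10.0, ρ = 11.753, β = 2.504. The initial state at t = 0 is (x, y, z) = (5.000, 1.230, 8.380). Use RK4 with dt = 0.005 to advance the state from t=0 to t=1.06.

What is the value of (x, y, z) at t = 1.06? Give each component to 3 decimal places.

t=0.000: state=(5.000, 1.230, 8.380)
step 1 (dt=0.005): k1=(-37.700, 15.635, -14.834), k2=(-36.367, 15.460, -14.665), k3=(-36.404, 15.470, -14.664), k4=(-35.106, 15.297, -14.501); state += dt/6·(k1+2k2+2k3+k4)
t=0.005: state=(4.818, 1.307, 8.307)
t=0.010: state=(4.649, 1.383, 8.235)
t=0.015: state=(4.491, 1.457, 8.165)
continuing one RK4 step at a time; state shown every 10 steps (Δt=0.05):
t=0.050: state=(3.672, 1.937, 7.709)
t=0.100: state=(3.121, 2.548, 7.155)
t=0.150: state=(3.022, 3.140, 6.720)
t=0.200: state=(3.201, 3.771, 6.432)
t=0.250: state=(3.572, 4.474, 6.331)
t=0.300: state=(4.091, 5.258, 6.463)
t=0.350: state=(4.728, 6.097, 6.882)
t=0.400: state=(5.444, 6.919, 7.634)
t=0.450: state=(6.176, 7.597, 8.730)
t=0.500: state=(6.827, 7.970, 10.100)
t=0.550: state=(7.277, 7.893, 11.563)
t=0.600: state=(7.415, 7.333, 12.852)
t=0.650: state=(7.194, 6.412, 13.712)
t=0.700: state=(6.664, 5.368, 14.020)
t=0.750: state=(5.947, 4.428, 13.817)
t=0.800: state=(5.190, 3.721, 13.250)
t=0.850: state=(4.509, 3.273, 12.480)
t=0.900: state=(3.969, 3.049, 11.635)
t=0.950: state=(3.591, 2.999, 10.799)
t=1.000: state=(3.372, 3.081, 10.022)
t=1.050: state=(3.294, 3.268, 9.337)
t=1.060: state=(3.294, 3.317, 9.213)

(x, y, z) = (3.294, 3.317, 9.213)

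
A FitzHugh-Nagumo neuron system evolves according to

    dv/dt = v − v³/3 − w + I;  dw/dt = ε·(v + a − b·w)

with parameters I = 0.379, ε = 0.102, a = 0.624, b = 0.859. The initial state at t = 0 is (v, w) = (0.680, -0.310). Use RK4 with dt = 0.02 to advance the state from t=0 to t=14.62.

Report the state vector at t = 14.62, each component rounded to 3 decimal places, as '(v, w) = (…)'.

(v, w) = (-1.943, 0.842)

t=0.000: state=(0.680, -0.310)
step 1 (dt=0.02): k1=(1.264, 0.160), k2=(1.269, 0.161), k3=(1.269, 0.161), k4=(1.274, 0.162); state += dt/6·(k1+2k2+2k3+k4)
t=0.020: state=(0.705, -0.307)
t=0.040: state=(0.731, -0.304)
t=0.060: state=(0.757, -0.300)
continuing one RK4 step at a time; state shown every 25 steps (Δt=0.5):
t=0.500: state=(1.318, -0.215)
t=1.000: state=(1.728, -0.098)
t=1.500: state=(1.854, 0.028)
t=2.000: state=(1.856, 0.151)
t=2.500: state=(1.822, 0.267)
t=3.000: state=(1.778, 0.377)
t=3.500: state=(1.730, 0.479)
t=4.000: state=(1.681, 0.575)
t=4.500: state=(1.631, 0.664)
t=5.000: state=(1.580, 0.747)
t=5.500: state=(1.528, 0.824)
t=6.000: state=(1.474, 0.894)
t=6.500: state=(1.419, 0.959)
t=7.000: state=(1.361, 1.019)
t=7.500: state=(1.300, 1.073)
t=8.000: state=(1.235, 1.121)
t=8.500: state=(1.165, 1.164)
t=9.000: state=(1.087, 1.201)
t=9.500: state=(1.000, 1.233)
t=10.000: state=(0.898, 1.259)
t=10.500: state=(0.773, 1.278)
t=11.000: state=(0.612, 1.289)
t=11.500: state=(0.387, 1.290)
t=12.000: state=(0.045, 1.277)
t=12.500: state=(-0.495, 1.243)
t=13.000: state=(-1.217, 1.178)
t=13.500: state=(-1.752, 1.083)
t=14.000: state=(-1.929, 0.975)
t=14.500: state=(-1.947, 0.867)
t=14.620: state=(-1.943, 0.842)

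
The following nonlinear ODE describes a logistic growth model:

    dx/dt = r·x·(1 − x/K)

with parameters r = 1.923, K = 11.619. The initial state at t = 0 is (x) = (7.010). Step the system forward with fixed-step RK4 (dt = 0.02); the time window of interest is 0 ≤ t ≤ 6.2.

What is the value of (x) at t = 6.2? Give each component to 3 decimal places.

(x) = (11.619)

t=0.000: state=(7.010)
step 1 (dt=0.02): k1=(5.347), k2=(5.326), k3=(5.326), k4=(5.303); state += dt/6·(k1+2k2+2k3+k4)
t=0.020: state=(7.117)
t=0.040: state=(7.222)
t=0.060: state=(7.327)
continuing one RK4 step at a time; state shown every 25 steps (Δt=0.5):
t=0.500: state=(9.285)
t=1.000: state=(10.600)
t=1.500: state=(11.207)
t=2.000: state=(11.458)
t=2.500: state=(11.557)
t=3.000: state=(11.595)
t=3.500: state=(11.610)
t=4.000: state=(11.616)
t=4.500: state=(11.618)
t=5.000: state=(11.618)
t=5.500: state=(11.619)
t=6.000: state=(11.619)
t=6.200: state=(11.619)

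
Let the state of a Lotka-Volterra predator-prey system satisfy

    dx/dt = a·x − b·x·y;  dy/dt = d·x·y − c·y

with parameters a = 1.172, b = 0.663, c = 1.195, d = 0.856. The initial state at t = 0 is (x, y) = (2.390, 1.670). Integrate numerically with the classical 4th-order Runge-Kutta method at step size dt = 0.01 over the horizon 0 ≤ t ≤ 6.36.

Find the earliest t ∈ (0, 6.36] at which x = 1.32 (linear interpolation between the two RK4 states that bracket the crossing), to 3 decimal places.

t=0.000: state=(2.390, 1.670)
step 1 (dt=0.01): k1=(0.155, 1.421), k2=(0.144, 1.428), k3=(0.144, 1.428), k4=(0.132, 1.435); state += dt/6·(k1+2k2+2k3+k4)
t=0.010: state=(2.391, 1.684)
t=0.020: state=(2.393, 1.699)
t=0.030: state=(2.394, 1.713)
continuing one RK4 step at a time; state shown every 25 steps (Δt=0.25):
t=0.250: state=(2.353, 2.063)
t=0.500: state=(2.163, 2.488)
t=0.750: state=(1.861, 2.842)
t=1.000: state=(1.529, 3.029)
t=1.170: state=(1.324, 3.042)
next step: t=1.180: state=(1.313, 3.040) — x has crossed 1.32
linear interpolation between t=1.170 (1.32440) and t=1.180 (1.31327) → t≈1.174

t = 1.174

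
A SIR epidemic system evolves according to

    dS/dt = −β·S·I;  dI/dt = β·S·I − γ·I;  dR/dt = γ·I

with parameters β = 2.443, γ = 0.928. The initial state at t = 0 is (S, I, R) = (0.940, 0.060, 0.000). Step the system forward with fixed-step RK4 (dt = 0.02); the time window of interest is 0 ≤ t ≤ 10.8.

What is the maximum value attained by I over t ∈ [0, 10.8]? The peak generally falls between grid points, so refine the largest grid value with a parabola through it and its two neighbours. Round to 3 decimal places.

max I = 0.276

t=0.000: state=(0.940, 0.060, 0.000)
step 1 (dt=0.02): k1=(-0.138, 0.082, 0.056), k2=(-0.139, 0.083, 0.056), k3=(-0.139, 0.083, 0.056), k4=(-0.141, 0.084, 0.057); state += dt/6·(k1+2k2+2k3+k4)
t=0.020: state=(0.937, 0.062, 0.001)
t=0.040: state=(0.934, 0.063, 0.002)
t=0.060: state=(0.931, 0.065, 0.003)
continuing one RK4 step at a time; state shown every 25 steps (Δt=0.5):
t=0.500: state=(0.848, 0.113, 0.039)
t=1.000: state=(0.708, 0.184, 0.108)
t=1.500: state=(0.542, 0.249, 0.209)
t=2.000: state=(0.391, 0.276, 0.333)
t=2.500: state=(0.281, 0.260, 0.459)
t=3.000: state=(0.209, 0.220, 0.571)
t=3.500: state=(0.165, 0.174, 0.662)
t=4.000: state=(0.137, 0.131, 0.732)
t=4.500: state=(0.119, 0.096, 0.785)
t=5.000: state=(0.108, 0.069, 0.823)
t=5.500: state=(0.100, 0.050, 0.850)
t=6.000: state=(0.095, 0.035, 0.870)
t=6.500: state=(0.092, 0.025, 0.883)
t=7.000: state=(0.090, 0.017, 0.893)
t=7.500: state=(0.088, 0.012, 0.900)
t=8.000: state=(0.087, 0.009, 0.905)
t=8.500: state=(0.086, 0.006, 0.908)
t=9.000: state=(0.086, 0.004, 0.910)
t=9.500: state=(0.085, 0.003, 0.912)
t=10.000: state=(0.085, 0.002, 0.913)
t=10.500: state=(0.085, 0.001, 0.914)
t=10.800: state=(0.085, 0.001, 0.914)
largest grid value and its neighbours: I(2.020)=0.27591, I(2.040)=0.27596, I(2.060)=0.27594
parabola through these three points peaks at t≈2.044 with I≈0.27596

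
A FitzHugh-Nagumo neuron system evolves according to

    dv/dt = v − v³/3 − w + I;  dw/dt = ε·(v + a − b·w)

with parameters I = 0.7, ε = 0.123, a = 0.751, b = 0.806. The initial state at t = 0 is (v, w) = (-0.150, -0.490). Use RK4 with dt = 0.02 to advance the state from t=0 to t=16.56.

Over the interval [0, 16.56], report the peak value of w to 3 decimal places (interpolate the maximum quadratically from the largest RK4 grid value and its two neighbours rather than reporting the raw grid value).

t=0.000: state=(-0.150, -0.490)
step 1 (dt=0.02): k1=(1.041, 0.123), k2=(1.050, 0.124), k3=(1.050, 0.124), k4=(1.059, 0.125); state += dt/6·(k1+2k2+2k3+k4)
t=0.020: state=(-0.129, -0.488)
t=0.040: state=(-0.108, -0.485)
t=0.060: state=(-0.086, -0.482)
continuing one RK4 step at a time; state shown every 50 steps (Δt=1):
t=1.000: state=(1.330, -0.292)
t=2.000: state=(1.983, 0.034)
t=3.000: state=(1.925, 0.348)
t=4.000: state=(1.819, 0.623)
t=5.000: state=(1.708, 0.858)
t=6.000: state=(1.595, 1.059)
t=7.000: state=(1.476, 1.226)
t=8.000: state=(1.349, 1.364)
t=9.000: state=(1.207, 1.473)
t=10.000: state=(1.039, 1.553)
t=11.000: state=(0.816, 1.604)
t=12.000: state=(0.456, 1.617)
t=13.000: state=(-0.325, 1.566)
t=14.000: state=(-1.627, 1.388)
t=15.000: state=(-1.921, 1.128)
t=16.000: state=(-1.856, 0.888)
t=16.560: state=(-1.806, 0.768)
largest grid value and its neighbours: w(11.760)=1.61804, w(11.780)=1.61806, w(11.800)=1.61805
parabola through these three points peaks at t≈11.788 with w≈1.61806

max w = 1.618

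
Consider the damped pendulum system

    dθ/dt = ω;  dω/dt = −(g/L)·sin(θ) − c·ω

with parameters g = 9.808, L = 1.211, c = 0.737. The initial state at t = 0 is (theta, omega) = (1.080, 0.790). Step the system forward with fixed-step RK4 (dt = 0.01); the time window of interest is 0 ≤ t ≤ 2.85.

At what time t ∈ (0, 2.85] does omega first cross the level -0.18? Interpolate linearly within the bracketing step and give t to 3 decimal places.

t=0.000: state=(1.080, 0.790)
step 1 (dt=0.01): k1=(0.790, -7.725), k2=(0.751, -7.712), k3=(0.751, -7.711), k4=(0.713, -7.697); state += dt/6·(k1+2k2+2k3+k4)
t=0.010: state=(1.088, 0.713)
t=0.020: state=(1.094, 0.636)
t=0.030: state=(1.100, 0.560)
continuing one RK4 step at a time; state shown every 10 steps (Δt=0.1):
t=0.100: state=(1.121, 0.036)
t=0.120: state=(1.120, -0.110)
next step: t=0.130: state=(1.119, -0.182) — omega has crossed -0.18
linear interpolation between t=0.120 (-0.10969) and t=0.130 (-0.18150) → t≈0.130

t = 0.130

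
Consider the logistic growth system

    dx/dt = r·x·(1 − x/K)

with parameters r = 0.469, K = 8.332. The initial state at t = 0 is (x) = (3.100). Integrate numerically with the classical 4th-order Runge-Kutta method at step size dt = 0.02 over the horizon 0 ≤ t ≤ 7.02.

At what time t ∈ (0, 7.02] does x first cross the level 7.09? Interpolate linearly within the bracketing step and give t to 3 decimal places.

t=0.000: state=(3.100)
step 1 (dt=0.02): k1=(0.913), k2=(0.914), k3=(0.914), k4=(0.915); state += dt/6·(k1+2k2+2k3+k4)
t=0.020: state=(3.118)
t=0.040: state=(3.137)
t=0.060: state=(3.155)
continuing one RK4 step at a time; state shown every 25 steps (Δt=0.5):
t=0.500: state=(3.568)
t=1.000: state=(4.053)
t=1.500: state=(4.540)
t=2.000: state=(5.017)
t=2.500: state=(5.473)
t=3.000: state=(5.895)
t=3.500: state=(6.279)
t=4.000: state=(6.620)
t=4.500: state=(6.917)
t=4.820: state=(7.085)
next step: t=4.840: state=(7.095) — x has crossed 7.09
linear interpolation between t=4.820 (7.08495) and t=4.840 (7.09486) → t≈4.830

t = 4.830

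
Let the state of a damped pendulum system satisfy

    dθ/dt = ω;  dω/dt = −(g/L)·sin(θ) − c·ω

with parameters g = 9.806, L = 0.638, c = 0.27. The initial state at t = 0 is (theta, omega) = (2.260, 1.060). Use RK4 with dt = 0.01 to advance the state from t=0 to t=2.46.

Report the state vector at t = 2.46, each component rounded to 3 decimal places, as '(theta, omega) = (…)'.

t=0.000: state=(2.260, 1.060)
step 1 (dt=0.01): k1=(1.060, -12.148), k2=(0.999, -12.080), k3=(1.000, -12.083), k4=(0.939, -12.017); state += dt/6·(k1+2k2+2k3+k4)
t=0.010: state=(2.270, 0.939)
t=0.020: state=(2.279, 0.820)
t=0.030: state=(2.286, 0.701)
continuing one RK4 step at a time; state shown every 10 steps (Δt=0.1):
t=0.100: state=(2.307, -0.106)
t=0.200: state=(2.240, -1.251)
t=0.300: state=(2.054, -2.479)
t=0.400: state=(1.739, -3.839)
t=0.500: state=(1.285, -5.238)
t=0.600: state=(0.701, -6.357)
t=0.700: state=(0.039, -6.728)
t=0.800: state=(-0.612, -6.118)
t=0.900: state=(-1.161, -4.784)
t=1.000: state=(-1.559, -3.179)
t=1.100: state=(-1.797, -1.592)
t=1.200: state=(-1.881, -0.093)
t=1.300: state=(-1.817, 1.362)
t=1.400: state=(-1.608, 2.821)
t=1.500: state=(-1.254, 4.242)
t=1.600: state=(-0.768, 5.409)
t=1.700: state=(-0.193, 5.960)
t=1.800: state=(0.394, 5.646)
t=1.900: state=(0.910, 4.573)
t=2.000: state=(1.296, 3.097)
t=2.100: state=(1.526, 1.517)
t=2.200: state=(1.600, -0.039)
t=2.300: state=(1.520, -1.554)
t=2.400: state=(1.291, -3.008)
t=2.460: state=(1.086, -3.808)

(theta, omega) = (1.086, -3.808)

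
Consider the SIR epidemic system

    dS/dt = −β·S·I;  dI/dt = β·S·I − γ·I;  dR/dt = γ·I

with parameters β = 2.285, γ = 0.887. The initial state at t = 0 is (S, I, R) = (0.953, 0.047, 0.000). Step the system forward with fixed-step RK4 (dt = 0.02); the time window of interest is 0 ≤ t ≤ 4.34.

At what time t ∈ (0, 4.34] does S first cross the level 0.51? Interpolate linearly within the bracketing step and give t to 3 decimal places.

t=0.000: state=(0.953, 0.047, 0.000)
step 1 (dt=0.02): k1=(-0.102, 0.061, 0.042), k2=(-0.104, 0.061, 0.042), k3=(-0.104, 0.061, 0.042), k4=(-0.105, 0.062, 0.043); state += dt/6·(k1+2k2+2k3+k4)
t=0.020: state=(0.951, 0.048, 0.001)
t=0.040: state=(0.949, 0.049, 0.002)
t=0.060: state=(0.947, 0.051, 0.003)
continuing one RK4 step at a time; state shown every 10 steps (Δt=0.2):
t=0.200: state=(0.930, 0.061, 0.009)
t=0.400: state=(0.901, 0.077, 0.022)
t=0.600: state=(0.866, 0.097, 0.037)
t=0.800: state=(0.825, 0.119, 0.056)
t=1.000: state=(0.777, 0.144, 0.079)
t=1.200: state=(0.723, 0.170, 0.107)
t=1.400: state=(0.665, 0.195, 0.140)
t=1.600: state=(0.605, 0.219, 0.176)
t=1.800: state=(0.545, 0.238, 0.217)
t=1.900: state=(0.516, 0.246, 0.238)
next step: t=1.920: state=(0.510, 0.247, 0.243) — S has crossed 0.51
linear interpolation between t=1.900 (0.51557) and t=1.920 (0.50979) → t≈1.919

t = 1.919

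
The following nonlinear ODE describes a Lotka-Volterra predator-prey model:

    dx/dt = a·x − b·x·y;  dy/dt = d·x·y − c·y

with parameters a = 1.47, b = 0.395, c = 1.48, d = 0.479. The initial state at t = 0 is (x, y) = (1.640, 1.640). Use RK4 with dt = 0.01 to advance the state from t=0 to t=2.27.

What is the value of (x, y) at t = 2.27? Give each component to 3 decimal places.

(x, y) = (4.822, 7.460)

t=0.000: state=(1.640, 1.640)
step 1 (dt=0.01): k1=(1.348, -1.139), k2=(1.358, -1.130), k3=(1.358, -1.130), k4=(1.367, -1.120); state += dt/6·(k1+2k2+2k3+k4)
t=0.010: state=(1.654, 1.629)
t=0.020: state=(1.667, 1.618)
t=0.030: state=(1.681, 1.607)
continuing one RK4 step at a time; state shown every 10 steps (Δt=0.1):
t=0.100: state=(1.784, 1.535)
t=0.200: state=(1.949, 1.448)
t=0.300: state=(2.135, 1.377)
t=0.400: state=(2.345, 1.322)
t=0.500: state=(2.580, 1.282)
t=0.600: state=(2.843, 1.259)
t=0.700: state=(3.133, 1.253)
t=0.800: state=(3.454, 1.265)
t=0.900: state=(3.804, 1.298)
t=1.000: state=(4.181, 1.355)
t=1.100: state=(4.584, 1.442)
t=1.200: state=(5.004, 1.564)
t=1.300: state=(5.432, 1.732)
t=1.400: state=(5.851, 1.957)
t=1.500: state=(6.238, 2.255)
t=1.600: state=(6.562, 2.644)
t=1.700: state=(6.783, 3.140)
t=1.800: state=(6.859, 3.758)
t=1.900: state=(6.753, 4.493)
t=2.000: state=(6.446, 5.320)
t=2.100: state=(5.950, 6.178)
t=2.200: state=(5.313, 6.981)
t=2.270: state=(4.822, 7.460)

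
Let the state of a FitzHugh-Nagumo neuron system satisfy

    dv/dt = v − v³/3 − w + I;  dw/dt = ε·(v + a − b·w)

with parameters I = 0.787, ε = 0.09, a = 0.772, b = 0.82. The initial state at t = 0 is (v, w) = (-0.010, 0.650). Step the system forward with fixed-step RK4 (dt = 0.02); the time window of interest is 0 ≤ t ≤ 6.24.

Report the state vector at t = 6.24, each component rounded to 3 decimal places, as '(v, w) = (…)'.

t=0.000: state=(-0.010, 0.650)
step 1 (dt=0.02): k1=(0.127, 0.021), k2=(0.128, 0.021), k3=(0.128, 0.021), k4=(0.129, 0.021); state += dt/6·(k1+2k2+2k3+k4)
t=0.020: state=(-0.007, 0.650)
t=0.040: state=(-0.005, 0.651)
t=0.060: state=(-0.002, 0.651)
continuing one RK4 step at a time; state shown every 25 steps (Δt=0.5):
t=0.500: state=(0.069, 0.662)
t=1.000: state=(0.190, 0.677)
t=1.500: state=(0.374, 0.699)
t=2.000: state=(0.638, 0.730)
t=2.500: state=(0.967, 0.773)
t=3.000: state=(1.280, 0.829)
t=3.500: state=(1.486, 0.895)
t=4.000: state=(1.576, 0.965)
t=4.500: state=(1.595, 1.034)
t=5.000: state=(1.580, 1.101)
t=5.500: state=(1.550, 1.164)
t=6.000: state=(1.513, 1.224)
t=6.240: state=(1.494, 1.251)

(v, w) = (1.494, 1.251)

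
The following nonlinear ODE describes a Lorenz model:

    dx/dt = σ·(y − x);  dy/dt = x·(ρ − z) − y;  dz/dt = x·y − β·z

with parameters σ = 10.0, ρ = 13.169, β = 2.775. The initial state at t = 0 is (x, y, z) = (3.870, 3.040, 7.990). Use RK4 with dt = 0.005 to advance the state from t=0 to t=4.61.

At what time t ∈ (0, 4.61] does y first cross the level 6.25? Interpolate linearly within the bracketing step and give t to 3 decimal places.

t = 0.176

t=0.000: state=(3.870, 3.040, 7.990)
step 1 (dt=0.005): k1=(-8.300, 17.003, -10.407), k2=(-7.667, 16.953, -10.235), k3=(-7.684, 16.960, -10.232), k4=(-7.068, 16.915, -10.057); state += dt/6·(k1+2k2+2k3+k4)
t=0.005: state=(3.832, 3.125, 7.939)
t=0.010: state=(3.799, 3.209, 7.889)
t=0.015: state=(3.773, 3.293, 7.842)
t=0.175: state=(4.815, 6.227, 7.609)
next step: t=0.180: state=(4.886, 6.330, 7.656) — y has crossed 6.25
linear interpolation between t=0.175 (6.22712) and t=0.180 (6.33001) → t≈0.176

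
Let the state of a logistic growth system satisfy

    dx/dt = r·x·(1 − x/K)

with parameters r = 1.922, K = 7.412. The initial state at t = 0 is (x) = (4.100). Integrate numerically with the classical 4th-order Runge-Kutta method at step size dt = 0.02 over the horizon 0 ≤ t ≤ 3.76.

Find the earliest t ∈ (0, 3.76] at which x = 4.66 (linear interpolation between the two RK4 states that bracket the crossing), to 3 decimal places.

t = 0.163

t=0.000: state=(4.100)
step 1 (dt=0.02): k1=(3.521), k2=(3.514), k3=(3.514), k4=(3.506); state += dt/6·(k1+2k2+2k3+k4)
t=0.020: state=(4.170)
t=0.040: state=(4.240)
t=0.060: state=(4.310)
t=0.160: state=(4.650)
next step: t=0.180: state=(4.716) — x has crossed 4.66
linear interpolation between t=0.160 (4.65007) and t=0.180 (4.71635) → t≈0.163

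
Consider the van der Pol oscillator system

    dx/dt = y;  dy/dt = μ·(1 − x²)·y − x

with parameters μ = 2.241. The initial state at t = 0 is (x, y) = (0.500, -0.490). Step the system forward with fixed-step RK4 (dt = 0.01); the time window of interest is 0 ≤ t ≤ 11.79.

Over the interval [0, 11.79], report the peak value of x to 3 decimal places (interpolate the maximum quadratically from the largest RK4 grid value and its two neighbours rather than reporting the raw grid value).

max x = 2.021

t=0.000: state=(0.500, -0.490)
step 1 (dt=0.01): k1=(-0.490, -1.324), k2=(-0.497, -1.335), k3=(-0.497, -1.335), k4=(-0.503, -1.347); state += dt/6·(k1+2k2+2k3+k4)
t=0.010: state=(0.495, -0.503)
t=0.020: state=(0.490, -0.517)
t=0.030: state=(0.485, -0.531)
continuing one RK4 step at a time; state shown every 50 steps (Δt=0.5):
t=0.500: state=(0.020, -1.626)
t=1.000: state=(-1.238, -2.753)
t=1.500: state=(-1.838, -0.047)
t=2.000: state=(-1.732, 0.334)
t=2.500: state=(-1.540, 0.432)
t=3.000: state=(-1.292, 0.580)
t=3.500: state=(-0.927, 0.945)
t=4.000: state=(-0.195, 2.303)
t=4.500: state=(1.537, 3.161)
t=5.000: state=(2.016, -0.127)
t=5.500: state=(1.889, -0.308)
t=6.000: state=(1.722, -0.363)
t=6.500: state=(1.522, -0.444)
t=7.000: state=(1.265, -0.600)
t=7.500: state=(0.883, -1.003)
t=8.000: state=(0.086, -2.548)
t=8.500: state=(-1.667, -2.632)
t=9.000: state=(-2.009, 0.171)
t=9.500: state=(-1.875, 0.313)
t=10.000: state=(-1.705, 0.369)
t=10.500: state=(-1.502, 0.454)
t=11.000: state=(-1.238, 0.621)
t=11.500: state=(-0.837, 1.068)
t=11.790: state=(-0.439, 1.775)
largest grid value and its neighbours: x(4.910)=2.02121, x(4.920)=2.02127, x(4.930)=2.02113
parabola through these three points peaks at t≈4.918 with x≈2.02127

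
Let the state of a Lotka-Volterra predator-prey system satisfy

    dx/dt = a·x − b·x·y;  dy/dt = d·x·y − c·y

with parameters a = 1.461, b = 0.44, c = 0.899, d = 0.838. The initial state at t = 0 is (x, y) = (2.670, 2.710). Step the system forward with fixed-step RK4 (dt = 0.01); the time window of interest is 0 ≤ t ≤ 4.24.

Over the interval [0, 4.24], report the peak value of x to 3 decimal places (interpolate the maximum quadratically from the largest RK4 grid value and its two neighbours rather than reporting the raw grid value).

t=0.000: state=(2.670, 2.710)
step 1 (dt=0.01): k1=(0.717, 3.627), k2=(0.697, 3.660), k3=(0.697, 3.660), k4=(0.676, 3.692); state += dt/6·(k1+2k2+2k3+k4)
t=0.010: state=(2.677, 2.747)
t=0.020: state=(2.684, 2.784)
t=0.030: state=(2.690, 2.822)
continuing one RK4 step at a time; state shown every 20 steps (Δt=0.2):
t=0.200: state=(2.718, 3.566)
t=0.400: state=(2.540, 4.645)
t=0.600: state=(2.150, 5.762)
t=0.800: state=(1.665, 6.630)
t=1.000: state=(1.218, 7.043)
t=1.200: state=(0.876, 7.002)
t=1.400: state=(0.643, 6.635)
t=1.600: state=(0.492, 6.090)
t=1.800: state=(0.396, 5.477)
t=2.000: state=(0.336, 4.863)
t=2.200: state=(0.301, 4.285)
t=2.400: state=(0.283, 3.759)
t=2.600: state=(0.278, 3.291)
t=2.800: state=(0.284, 2.882)
t=3.000: state=(0.300, 2.528)
t=3.200: state=(0.326, 2.226)
t=3.400: state=(0.364, 1.970)
t=3.600: state=(0.414, 1.756)
t=3.800: state=(0.478, 1.581)
t=4.000: state=(0.561, 1.440)
t=4.200: state=(0.665, 1.333)
t=4.240: state=(0.689, 1.315)
largest grid value and its neighbours: x(0.140)=2.72569, x(0.150)=2.72587, x(0.160)=2.72550
parabola through these three points peaks at t≈0.148 with x≈2.72588

max x = 2.726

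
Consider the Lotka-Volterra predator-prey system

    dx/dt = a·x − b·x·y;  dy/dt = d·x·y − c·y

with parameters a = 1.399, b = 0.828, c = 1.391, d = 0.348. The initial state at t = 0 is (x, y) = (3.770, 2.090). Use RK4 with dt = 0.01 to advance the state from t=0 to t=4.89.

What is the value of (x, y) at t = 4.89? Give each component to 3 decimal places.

t=0.000: state=(3.770, 2.090)
step 1 (dt=0.01): k1=(-1.250, -0.165), k2=(-1.245, -0.170), k3=(-1.245, -0.170), k4=(-1.240, -0.174); state += dt/6·(k1+2k2+2k3+k4)
t=0.010: state=(3.758, 2.088)
t=0.020: state=(3.745, 2.087)
t=0.030: state=(3.733, 2.085)
continuing one RK4 step at a time; state shown every 20 steps (Δt=0.2):
t=0.200: state=(3.541, 2.040)
t=0.400: state=(3.362, 1.964)
t=0.600: state=(3.237, 1.870)
t=0.800: state=(3.168, 1.769)
t=1.000: state=(3.153, 1.668)
t=1.200: state=(3.189, 1.575)
t=1.400: state=(3.273, 1.492)
t=1.600: state=(3.402, 1.425)
t=1.800: state=(3.570, 1.375)
t=2.000: state=(3.771, 1.344)
t=2.200: state=(3.998, 1.333)
t=2.400: state=(4.239, 1.344)
t=2.600: state=(4.477, 1.379)
t=2.800: state=(4.692, 1.437)
t=3.000: state=(4.862, 1.517)
t=3.200: state=(4.963, 1.618)
t=3.400: state=(4.975, 1.732)
t=3.600: state=(4.893, 1.850)
t=3.800: state=(4.721, 1.958)
t=4.000: state=(4.483, 2.043)
t=4.200: state=(4.208, 2.093)
t=4.400: state=(3.931, 2.103)
t=4.600: state=(3.677, 2.075)
t=4.800: state=(3.466, 2.014)
t=4.890: state=(3.388, 1.978)

(x, y) = (3.388, 1.978)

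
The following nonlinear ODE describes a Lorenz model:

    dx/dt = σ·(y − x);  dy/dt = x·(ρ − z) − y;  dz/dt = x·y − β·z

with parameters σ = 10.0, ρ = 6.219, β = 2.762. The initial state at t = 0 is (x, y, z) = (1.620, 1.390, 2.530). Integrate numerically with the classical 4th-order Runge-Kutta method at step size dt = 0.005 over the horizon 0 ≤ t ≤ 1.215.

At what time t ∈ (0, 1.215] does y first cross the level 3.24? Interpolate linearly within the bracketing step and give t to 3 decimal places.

t=0.000: state=(1.620, 1.390, 2.530)
step 1 (dt=0.005): k1=(-2.300, 4.586, -4.736), k2=(-2.128, 4.573, -4.693), k3=(-2.132, 4.574, -4.693), k4=(-1.965, 4.562, -4.649); state += dt/6·(k1+2k2+2k3+k4)
t=0.005: state=(1.609, 1.413, 2.507)
t=0.010: state=(1.600, 1.436, 2.484)
t=0.015: state=(1.593, 1.458, 2.461)
continuing one RK4 step at a time; state shown every 10 steps (Δt=0.05):
t=0.050: state=(1.578, 1.616, 2.315)
t=0.100: state=(1.642, 1.850, 2.147)
t=0.150: state=(1.777, 2.104, 2.027)
t=0.200: state=(1.965, 2.387, 1.962)
t=0.250: state=(2.197, 2.702, 1.957)
t=0.300: state=(2.469, 3.052, 2.018)
t=0.325: state=(2.620, 3.239, 2.077)
next step: t=0.330: state=(2.651, 3.277, 2.091) — y has crossed 3.24
linear interpolation between t=0.325 (3.23904) and t=0.330 (3.27723) → t≈0.325

t = 0.325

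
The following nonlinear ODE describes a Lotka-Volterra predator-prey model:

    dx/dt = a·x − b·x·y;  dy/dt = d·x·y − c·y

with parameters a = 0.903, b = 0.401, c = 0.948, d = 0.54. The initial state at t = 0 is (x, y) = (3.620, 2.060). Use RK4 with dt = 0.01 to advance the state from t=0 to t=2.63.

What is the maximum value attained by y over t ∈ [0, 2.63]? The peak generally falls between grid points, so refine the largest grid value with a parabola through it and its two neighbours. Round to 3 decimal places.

t=0.000: state=(3.620, 2.060)
step 1 (dt=0.01): k1=(0.279, 2.074), k2=(0.264, 2.086), k3=(0.263, 2.086), k4=(0.248, 2.098); state += dt/6·(k1+2k2+2k3+k4)
t=0.010: state=(3.623, 2.081)
t=0.020: state=(3.625, 2.102)
t=0.030: state=(3.627, 2.123)
continuing one RK4 step at a time; state shown every 10 steps (Δt=0.1):
t=0.100: state=(3.632, 2.279)
t=0.200: state=(3.611, 2.521)
t=0.300: state=(3.554, 2.783)
t=0.400: state=(3.460, 3.060)
t=0.500: state=(3.330, 3.343)
t=0.600: state=(3.170, 3.625)
t=0.700: state=(2.984, 3.893)
t=0.800: state=(2.780, 4.138)
t=0.900: state=(2.566, 4.348)
t=1.000: state=(2.351, 4.516)
t=1.100: state=(2.141, 4.637)
t=1.200: state=(1.943, 4.709)
t=1.300: state=(1.759, 4.733)
t=1.400: state=(1.593, 4.713)
t=1.500: state=(1.445, 4.652)
t=1.600: state=(1.315, 4.559)
t=1.700: state=(1.201, 4.437)
t=1.800: state=(1.104, 4.295)
t=1.900: state=(1.020, 4.137)
t=2.000: state=(0.949, 3.968)
t=2.100: state=(0.889, 3.793)
t=2.200: state=(0.839, 3.614)
t=2.300: state=(0.797, 3.435)
t=2.400: state=(0.763, 3.259)
t=2.500: state=(0.735, 3.087)
t=2.600: state=(0.713, 2.919)
t=2.630: state=(0.708, 2.870)
largest grid value and its neighbours: y(1.290)=4.73283, y(1.300)=4.73315, y(1.310)=4.73302
parabola through these three points peaks at t≈1.302 with y≈4.73316

max y = 4.733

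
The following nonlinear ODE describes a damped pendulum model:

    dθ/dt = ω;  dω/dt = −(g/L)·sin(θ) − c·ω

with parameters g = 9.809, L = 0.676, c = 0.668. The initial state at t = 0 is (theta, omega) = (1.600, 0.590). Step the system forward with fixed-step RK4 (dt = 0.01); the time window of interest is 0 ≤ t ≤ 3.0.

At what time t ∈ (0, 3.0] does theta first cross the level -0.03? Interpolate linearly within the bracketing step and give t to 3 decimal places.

t=0.000: state=(1.600, 0.590)
step 1 (dt=0.01): k1=(0.590, -14.898), k2=(0.516, -14.847), k3=(0.516, -14.848), k4=(0.442, -14.797); state += dt/6·(k1+2k2+2k3+k4)
t=0.010: state=(1.605, 0.442)
t=0.020: state=(1.609, 0.294)
t=0.030: state=(1.611, 0.148)
continuing one RK4 step at a time; state shown every 10 steps (Δt=0.1):
t=0.100: state=(1.586, -0.851)
t=0.200: state=(1.433, -2.196)
t=0.300: state=(1.151, -3.403)
t=0.400: state=(0.762, -4.327)
t=0.500: state=(0.303, -4.755)
t=0.570: state=(-0.029, -4.670)
next step: t=0.580: state=(-0.076, -4.632) — theta has crossed -0.03
linear interpolation between t=0.570 (-0.02917) and t=0.580 (-0.07568) → t≈0.570

t = 0.570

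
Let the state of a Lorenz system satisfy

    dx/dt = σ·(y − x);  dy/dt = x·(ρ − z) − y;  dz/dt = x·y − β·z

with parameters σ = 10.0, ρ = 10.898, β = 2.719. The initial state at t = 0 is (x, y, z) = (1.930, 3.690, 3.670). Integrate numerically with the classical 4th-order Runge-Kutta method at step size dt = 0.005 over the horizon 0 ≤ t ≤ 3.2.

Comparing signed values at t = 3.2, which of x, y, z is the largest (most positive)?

largest component: z

t=0.000: state=(1.930, 3.690, 3.670)
step 1 (dt=0.005): k1=(17.600, 10.260, -2.857), k2=(17.417, 10.567, -2.625), k3=(17.429, 10.561, -2.626), k4=(17.257, 10.864, -2.393); state += dt/6·(k1+2k2+2k3+k4)
t=0.005: state=(2.017, 3.743, 3.657)
t=0.010: state=(2.103, 3.799, 3.646)
t=0.015: state=(2.187, 3.857, 3.638)
continuing one RK4 step at a time; state shown every 40 steps (Δt=0.2):
t=0.200: state=(5.405, 7.404, 5.495)
t=0.400: state=(8.168, 8.006, 12.837)
t=0.600: state=(4.957, 3.017, 12.880)
t=0.800: state=(2.760, 2.454, 8.809)
t=1.000: state=(3.171, 3.808, 6.467)
t=1.200: state=(5.133, 6.366, 7.107)
t=1.400: state=(6.975, 7.162, 11.150)
t=1.600: state=(5.561, 4.379, 12.162)
t=1.800: state=(3.873, 3.507, 9.637)
t=2.000: state=(4.021, 4.468, 7.913)
t=2.200: state=(5.342, 6.091, 8.504)
t=2.400: state=(6.256, 6.244, 10.829)
t=2.600: state=(5.365, 4.701, 11.210)
t=2.800: state=(4.409, 4.210, 9.677)
t=3.000: state=(4.586, 4.917, 8.707)
t=3.200: state=(5.433, 5.843, 9.307)
compare at T: x=5.433, y=5.843, z=9.307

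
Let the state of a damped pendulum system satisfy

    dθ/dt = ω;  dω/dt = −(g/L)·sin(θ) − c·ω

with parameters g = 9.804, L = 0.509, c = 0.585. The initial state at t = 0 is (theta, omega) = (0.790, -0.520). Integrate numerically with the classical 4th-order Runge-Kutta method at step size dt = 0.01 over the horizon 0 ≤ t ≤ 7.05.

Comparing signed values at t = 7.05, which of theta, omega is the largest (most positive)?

largest component: omega

t=0.000: state=(0.790, -0.520)
step 1 (dt=0.01): k1=(-0.520, -13.378), k2=(-0.587, -13.304), k3=(-0.587, -13.299), k4=(-0.653, -13.221); state += dt/6·(k1+2k2+2k3+k4)
t=0.010: state=(0.784, -0.653)
t=0.020: state=(0.777, -0.784)
t=0.030: state=(0.768, -0.914)
continuing one RK4 step at a time; state shown every 25 steps (Δt=0.25):
t=0.250: state=(0.310, -2.935)
t=0.500: state=(-0.405, -2.221)
t=0.750: state=(-0.628, 0.520)
t=1.000: state=(-0.218, 2.415)
t=1.250: state=(0.351, 1.692)
t=1.500: state=(0.496, -0.579)
t=1.750: state=(0.136, -1.992)
t=2.000: state=(-0.311, -1.236)
t=2.250: state=(-0.387, 0.633)
t=2.500: state=(-0.070, 1.632)
t=2.750: state=(0.275, 0.862)
t=3.000: state=(0.297, -0.658)
t=3.250: state=(0.020, -1.321)
t=3.500: state=(-0.240, -0.565)
t=3.750: state=(-0.224, 0.651)
t=4.000: state=(0.015, 1.053)
t=4.250: state=(0.206, 0.338)
t=4.500: state=(0.164, -0.618)
t=4.750: state=(-0.038, -0.824)
t=5.000: state=(-0.174, -0.170)
t=5.250: state=(-0.116, 0.565)
t=5.500: state=(0.051, 0.631)
t=5.750: state=(0.144, 0.051)
t=6.000: state=(0.079, -0.502)
t=6.250: state=(-0.057, -0.473)
t=6.500: state=(-0.117, 0.030)
t=6.750: state=(-0.050, 0.434)
t=7.000: state=(0.058, 0.344)
t=7.050: state=(0.073, 0.272)
compare at T: theta=0.073, omega=0.272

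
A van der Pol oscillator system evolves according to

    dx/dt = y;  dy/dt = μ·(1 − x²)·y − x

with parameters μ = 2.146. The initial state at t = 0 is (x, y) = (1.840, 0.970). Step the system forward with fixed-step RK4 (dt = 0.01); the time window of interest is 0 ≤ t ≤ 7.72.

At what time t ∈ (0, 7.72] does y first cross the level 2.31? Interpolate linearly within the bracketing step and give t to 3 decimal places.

t = 6.840

t=0.000: state=(1.840, 0.970)
step 1 (dt=0.01): k1=(0.970, -6.806), k2=(0.936, -6.672), k3=(0.937, -6.674), k4=(0.903, -6.541); state += dt/6·(k1+2k2+2k3+k4)
t=0.010: state=(1.849, 0.903)
t=0.020: state=(1.858, 0.839)
t=0.030: state=(1.866, 0.778)
continuing one RK4 step at a time; state shown every 25 steps (Δt=0.25):
t=0.250: state=(1.933, -0.017)
t=0.500: state=(1.891, -0.260)
t=0.750: state=(1.816, -0.331)
t=1.000: state=(1.728, -0.370)
t=1.250: state=(1.631, -0.410)
t=1.500: state=(1.523, -0.459)
t=1.750: state=(1.400, -0.525)
t=2.000: state=(1.258, -0.623)
t=2.250: state=(1.084, -0.777)
t=2.500: state=(0.860, -1.046)
t=2.750: state=(0.541, -1.567)
t=3.000: state=(0.031, -2.624)
t=3.250: state=(-0.807, -3.958)
t=3.500: state=(-1.688, -2.464)
t=3.750: state=(-2.001, -0.370)
t=4.000: state=(-2.008, 0.176)
t=4.250: state=(-1.947, 0.288)
t=4.500: state=(-1.869, 0.327)
t=4.750: state=(-1.784, 0.356)
t=5.000: state=(-1.691, 0.388)
t=5.250: state=(-1.589, 0.429)
t=5.500: state=(-1.476, 0.483)
t=5.750: state=(-1.346, 0.560)
t=6.000: state=(-1.192, 0.676)
t=6.250: state=(-1.002, 0.867)
t=6.500: state=(-0.746, 1.214)
t=6.750: state=(-0.366, 1.909)
t=6.840: state=(-0.177, 2.309)
next step: t=6.850: state=(-0.154, 2.359) — y has crossed 2.31
linear interpolation between t=6.840 (2.30885) and t=6.850 (2.35922) → t≈6.840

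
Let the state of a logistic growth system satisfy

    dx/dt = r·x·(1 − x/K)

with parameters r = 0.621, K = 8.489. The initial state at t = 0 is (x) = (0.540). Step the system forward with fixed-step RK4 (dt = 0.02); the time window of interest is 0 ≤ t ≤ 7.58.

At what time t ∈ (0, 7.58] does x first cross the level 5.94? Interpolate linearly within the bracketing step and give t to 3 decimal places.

t=0.000: state=(0.540)
step 1 (dt=0.02): k1=(0.314), k2=(0.316), k3=(0.316), k4=(0.317); state += dt/6·(k1+2k2+2k3+k4)
t=0.020: state=(0.546)
t=0.040: state=(0.553)
t=0.060: state=(0.559)
continuing one RK4 step at a time; state shown every 25 steps (Δt=0.5):
t=0.500: state=(0.720)
t=1.000: state=(0.953)
t=1.500: state=(1.249)
t=2.000: state=(1.617)
t=2.500: state=(2.062)
t=3.000: state=(2.584)
t=3.500: state=(3.174)
t=4.000: state=(3.810)
t=4.500: state=(4.468)
t=5.000: state=(5.114)
t=5.500: state=(5.721)
t=5.680: state=(5.926)
next step: t=5.700: state=(5.948) — x has crossed 5.94
linear interpolation between t=5.680 (5.92578) and t=5.700 (5.94795) → t≈5.693

t = 5.693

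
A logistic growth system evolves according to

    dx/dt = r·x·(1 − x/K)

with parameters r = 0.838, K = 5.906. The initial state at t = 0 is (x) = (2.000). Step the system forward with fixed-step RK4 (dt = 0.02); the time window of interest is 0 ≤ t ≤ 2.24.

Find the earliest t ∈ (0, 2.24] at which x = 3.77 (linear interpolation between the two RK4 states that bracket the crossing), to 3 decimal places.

t = 1.477

t=0.000: state=(2.000)
step 1 (dt=0.02): k1=(1.108), k2=(1.111), k3=(1.111), k4=(1.114); state += dt/6·(k1+2k2+2k3+k4)
t=0.020: state=(2.022)
t=0.040: state=(2.045)
t=0.060: state=(2.067)
continuing one RK4 step at a time; state shown every 5 steps (Δt=0.1):
t=0.100: state=(2.112)
t=0.200: state=(2.227)
t=0.300: state=(2.345)
t=0.400: state=(2.464)
t=0.500: state=(2.585)
t=0.600: state=(2.708)
t=0.700: state=(2.831)
t=0.800: state=(2.955)
t=0.900: state=(3.078)
t=1.000: state=(3.201)
t=1.100: state=(3.324)
t=1.200: state=(3.445)
t=1.300: state=(3.564)
t=1.400: state=(3.682)
t=1.460: state=(3.751)
next step: t=1.480: state=(3.774) — x has crossed 3.77
linear interpolation between t=1.460 (3.75084) and t=1.480 (3.77373) → t≈1.477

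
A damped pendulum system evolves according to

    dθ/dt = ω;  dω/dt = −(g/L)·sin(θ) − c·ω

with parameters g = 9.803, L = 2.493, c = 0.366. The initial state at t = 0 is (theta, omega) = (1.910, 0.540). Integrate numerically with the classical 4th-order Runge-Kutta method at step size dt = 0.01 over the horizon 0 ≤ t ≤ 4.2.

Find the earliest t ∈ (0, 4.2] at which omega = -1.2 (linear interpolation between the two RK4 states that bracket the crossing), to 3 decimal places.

t=0.000: state=(1.910, 0.540)
step 1 (dt=0.01): k1=(0.540, -3.906), k2=(0.520, -3.895), k3=(0.521, -3.895), k4=(0.501, -3.885); state += dt/6·(k1+2k2+2k3+k4)
t=0.010: state=(1.915, 0.501)
t=0.020: state=(1.920, 0.462)
t=0.030: state=(1.924, 0.424)
continuing one RK4 step at a time; state shown every 20 steps (Δt=0.2):
t=0.200: state=(1.942, -0.206)
t=0.400: state=(1.831, -0.909)
t=0.480: state=(1.747, -1.185)
next step: t=0.490: state=(1.735, -1.220) — omega has crossed -1.2
linear interpolation between t=0.480 (-1.18525) and t=0.490 (-1.21960) → t≈0.484

t = 0.484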